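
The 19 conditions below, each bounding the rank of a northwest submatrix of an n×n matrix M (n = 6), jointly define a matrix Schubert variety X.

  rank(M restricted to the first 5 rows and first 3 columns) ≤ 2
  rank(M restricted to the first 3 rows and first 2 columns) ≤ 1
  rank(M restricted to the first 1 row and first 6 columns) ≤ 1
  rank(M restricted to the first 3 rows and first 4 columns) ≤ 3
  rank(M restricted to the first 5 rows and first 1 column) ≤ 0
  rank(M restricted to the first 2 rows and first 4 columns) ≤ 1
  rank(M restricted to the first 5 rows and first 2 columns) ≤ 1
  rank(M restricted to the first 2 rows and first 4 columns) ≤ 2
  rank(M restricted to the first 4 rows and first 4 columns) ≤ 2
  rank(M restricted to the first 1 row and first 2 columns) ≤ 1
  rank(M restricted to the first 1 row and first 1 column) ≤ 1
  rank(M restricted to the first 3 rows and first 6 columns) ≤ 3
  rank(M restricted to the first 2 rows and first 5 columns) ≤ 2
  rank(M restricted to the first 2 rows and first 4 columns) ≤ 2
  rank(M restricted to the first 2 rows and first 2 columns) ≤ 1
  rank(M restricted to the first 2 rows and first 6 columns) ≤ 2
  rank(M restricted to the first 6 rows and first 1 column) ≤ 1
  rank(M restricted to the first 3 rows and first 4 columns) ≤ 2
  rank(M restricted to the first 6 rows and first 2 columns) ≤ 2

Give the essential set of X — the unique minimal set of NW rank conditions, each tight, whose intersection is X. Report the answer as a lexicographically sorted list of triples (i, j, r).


Propagating the 19 rank bounds to every northwest block:

  R[1]: 0 1 1 1 1 1
  R[2]: 0 1 1 1 2 2
  R[3]: 0 1 2 2 3 3
  R[4]: 0 1 2 2 3 4
  R[5]: 0 1 2 3 4 5
  R[6]: 1 2 3 4 5 6

so w = (2, 5, 3, 6, 4, 1).

|D(w)|=8, |Ess(w)|=3:

[(2, 4, 1), (4, 4, 2), (5, 1, 0)]


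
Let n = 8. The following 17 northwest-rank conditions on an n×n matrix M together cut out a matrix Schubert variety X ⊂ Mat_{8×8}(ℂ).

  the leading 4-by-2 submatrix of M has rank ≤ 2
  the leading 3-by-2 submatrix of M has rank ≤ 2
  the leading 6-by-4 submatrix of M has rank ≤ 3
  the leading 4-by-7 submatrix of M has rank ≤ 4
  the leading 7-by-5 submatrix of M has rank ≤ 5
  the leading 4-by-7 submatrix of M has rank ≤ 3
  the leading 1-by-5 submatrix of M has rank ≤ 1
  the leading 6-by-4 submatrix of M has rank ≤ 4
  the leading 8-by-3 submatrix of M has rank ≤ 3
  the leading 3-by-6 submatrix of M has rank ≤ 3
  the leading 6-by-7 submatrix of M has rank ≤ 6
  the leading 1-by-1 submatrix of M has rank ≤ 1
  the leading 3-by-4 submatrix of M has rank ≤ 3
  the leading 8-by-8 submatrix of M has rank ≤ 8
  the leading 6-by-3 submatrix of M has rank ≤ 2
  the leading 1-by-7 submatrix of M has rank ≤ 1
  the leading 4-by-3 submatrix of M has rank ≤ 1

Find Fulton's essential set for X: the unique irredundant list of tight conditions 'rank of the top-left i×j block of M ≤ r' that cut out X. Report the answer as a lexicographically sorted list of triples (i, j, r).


Reconstructing r_w from the 17 given conditions:

  R[1]: 1 1 1 1 1 1 1 1
  R[2]: 1 1 1 2 2 2 2 2
  R[3]: 1 1 1 2 3 3 3 3
  R[4]: 1 1 1 2 3 3 3 4
  R[5]: 1 2 2 3 4 4 4 5
  R[6]: 1 2 2 3 4 5 5 6
  R[7]: 1 2 3 4 5 6 6 7
  R[8]: 1 2 3 4 5 6 7 8

reading off 1-entries of Δ²R: w = (1, 4, 5, 8, 2, 6, 3, 7).

|D(w)|=9, |Ess(w)|=3:

[(4, 3, 1), (4, 7, 3), (6, 3, 2)]


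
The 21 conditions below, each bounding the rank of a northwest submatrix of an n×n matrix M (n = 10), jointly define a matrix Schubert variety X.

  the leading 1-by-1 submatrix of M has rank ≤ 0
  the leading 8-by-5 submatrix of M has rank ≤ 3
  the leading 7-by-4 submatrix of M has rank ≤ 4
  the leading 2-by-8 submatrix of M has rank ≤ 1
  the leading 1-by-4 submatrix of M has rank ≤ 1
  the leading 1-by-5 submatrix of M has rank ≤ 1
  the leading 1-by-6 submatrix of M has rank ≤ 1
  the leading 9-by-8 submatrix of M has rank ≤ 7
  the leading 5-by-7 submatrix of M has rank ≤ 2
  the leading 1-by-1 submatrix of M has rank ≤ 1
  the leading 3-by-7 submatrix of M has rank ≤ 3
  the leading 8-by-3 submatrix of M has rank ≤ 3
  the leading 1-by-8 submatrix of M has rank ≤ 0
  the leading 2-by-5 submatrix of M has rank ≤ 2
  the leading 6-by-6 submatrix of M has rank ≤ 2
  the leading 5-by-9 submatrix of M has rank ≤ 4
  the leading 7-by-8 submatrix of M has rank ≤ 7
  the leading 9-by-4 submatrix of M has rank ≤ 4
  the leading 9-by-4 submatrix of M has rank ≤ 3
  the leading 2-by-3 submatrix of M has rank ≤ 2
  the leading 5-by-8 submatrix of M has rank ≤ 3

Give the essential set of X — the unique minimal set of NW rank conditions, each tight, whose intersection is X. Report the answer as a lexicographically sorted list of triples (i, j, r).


Computing R[i][j] = min implied NW-rank bound (n=10, 21 conditions):

  row 1: 0 | 0 | 0 | 0 | 0 | 0 | 0 | 0 | 1 | 1
  row 2: 1 | 1 | 1 | 1 | 1 | 1 | 1 | 1 | 2 | 2
  row 3: 1 | 2 | 2 | 2 | 2 | 2 | 2 | 2 | 3 | 3
  row 4: 1 | 2 | 2 | 2 | 2 | 2 | 2 | 3 | 4 | 4
  row 5: 1 | 2 | 2 | 2 | 2 | 2 | 2 | 3 | 4 | 5
  row 6: 1 | 2 | 2 | 2 | 2 | 2 | 3 | 4 | 5 | 6
  row 7: 1 | 2 | 3 | 3 | 3 | 3 | 4 | 5 | 6 | 7
  row 8: 1 | 2 | 3 | 3 | 3 | 4 | 5 | 6 | 7 | 8
  row 9: 1 | 2 | 3 | 3 | 4 | 5 | 6 | 7 | 8 | 9
  row 10: 1 | 2 | 3 | 4 | 5 | 6 | 7 | 8 | 9 | 10

reading off 1-entries of Δ²R: w = (9, 1, 2, 8, 10, 7, 3, 6, 5, 4).

D(w) has 25 cells with 5 SE-corners; essential set:

[(1, 8, 0), (5, 7, 2), (6, 6, 2), (8, 5, 3), (9, 4, 3)]


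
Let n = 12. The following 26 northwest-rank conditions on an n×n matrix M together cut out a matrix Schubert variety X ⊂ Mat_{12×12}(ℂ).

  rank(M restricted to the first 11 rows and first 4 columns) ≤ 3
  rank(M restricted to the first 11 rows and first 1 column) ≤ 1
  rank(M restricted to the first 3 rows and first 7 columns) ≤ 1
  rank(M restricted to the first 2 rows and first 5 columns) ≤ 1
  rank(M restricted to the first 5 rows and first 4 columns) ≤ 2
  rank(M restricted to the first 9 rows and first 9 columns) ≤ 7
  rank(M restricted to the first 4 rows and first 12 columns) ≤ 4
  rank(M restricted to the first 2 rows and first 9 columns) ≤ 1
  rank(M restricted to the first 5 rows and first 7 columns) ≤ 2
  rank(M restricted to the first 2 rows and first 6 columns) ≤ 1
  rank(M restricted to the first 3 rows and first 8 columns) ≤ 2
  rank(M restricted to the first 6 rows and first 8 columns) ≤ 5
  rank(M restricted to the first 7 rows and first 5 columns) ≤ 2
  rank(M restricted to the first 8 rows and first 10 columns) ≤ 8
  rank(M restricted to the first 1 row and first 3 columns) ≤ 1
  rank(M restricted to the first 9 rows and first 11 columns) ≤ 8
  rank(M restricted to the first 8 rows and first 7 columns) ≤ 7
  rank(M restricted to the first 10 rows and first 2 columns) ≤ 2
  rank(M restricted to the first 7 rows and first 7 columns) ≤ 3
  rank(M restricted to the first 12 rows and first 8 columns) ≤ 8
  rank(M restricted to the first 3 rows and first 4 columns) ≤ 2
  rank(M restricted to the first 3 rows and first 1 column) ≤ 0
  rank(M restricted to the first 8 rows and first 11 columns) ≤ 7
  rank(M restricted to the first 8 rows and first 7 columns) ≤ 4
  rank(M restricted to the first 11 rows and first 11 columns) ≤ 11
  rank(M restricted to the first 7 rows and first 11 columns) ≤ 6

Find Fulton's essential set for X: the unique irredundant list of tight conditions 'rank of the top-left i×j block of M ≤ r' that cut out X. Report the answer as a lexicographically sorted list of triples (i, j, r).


Rank table r_w(12×12) implied by the 26 constraints:

  0 | 1 | 1 | 1 | 1 | 1 | 1 | 1 | 1 | 1 | 1 | 1
  0 | 1 | 1 | 1 | 1 | 1 | 1 | 1 | 1 | 2 | 2 | 2
  0 | 1 | 1 | 1 | 1 | 1 | 1 | 2 | 2 | 3 | 3 | 3
  1 | 2 | 2 | 2 | 2 | 2 | 2 | 3 | 3 | 4 | 4 | 4
  1 | 2 | 2 | 2 | 2 | 2 | 2 | 3 | 4 | 5 | 5 | 5
  1 | 2 | 2 | 2 | 2 | 3 | 3 | 4 | 5 | 6 | 6 | 6
  1 | 2 | 2 | 2 | 2 | 3 | 3 | 4 | 5 | 6 | 6 | 7
  1 | 2 | 3 | 3 | 3 | 4 | 4 | 5 | 6 | 7 | 7 | 8
  1 | 2 | 3 | 3 | 4 | 5 | 5 | 6 | 7 | 8 | 8 | 9
  1 | 2 | 3 | 3 | 4 | 5 | 6 | 7 | 8 | 9 | 9 | 10
  1 | 2 | 3 | 3 | 4 | 5 | 6 | 7 | 8 | 9 | 10 | 11
  1 | 2 | 3 | 4 | 5 | 6 | 7 | 8 | 9 | 10 | 11 | 12

second differences of R give the permutation w = (2, 10, 8, 1, 9, 6, 12, 3, 5, 7, 11, 4).

8 SE-corners of the 31-cell Rothe diagram give Ess(w):

[(2, 9, 1), (3, 1, 0), (3, 7, 1), (5, 7, 2), (7, 5, 2), (7, 7, 3), (7, 11, 6), (11, 4, 3)]


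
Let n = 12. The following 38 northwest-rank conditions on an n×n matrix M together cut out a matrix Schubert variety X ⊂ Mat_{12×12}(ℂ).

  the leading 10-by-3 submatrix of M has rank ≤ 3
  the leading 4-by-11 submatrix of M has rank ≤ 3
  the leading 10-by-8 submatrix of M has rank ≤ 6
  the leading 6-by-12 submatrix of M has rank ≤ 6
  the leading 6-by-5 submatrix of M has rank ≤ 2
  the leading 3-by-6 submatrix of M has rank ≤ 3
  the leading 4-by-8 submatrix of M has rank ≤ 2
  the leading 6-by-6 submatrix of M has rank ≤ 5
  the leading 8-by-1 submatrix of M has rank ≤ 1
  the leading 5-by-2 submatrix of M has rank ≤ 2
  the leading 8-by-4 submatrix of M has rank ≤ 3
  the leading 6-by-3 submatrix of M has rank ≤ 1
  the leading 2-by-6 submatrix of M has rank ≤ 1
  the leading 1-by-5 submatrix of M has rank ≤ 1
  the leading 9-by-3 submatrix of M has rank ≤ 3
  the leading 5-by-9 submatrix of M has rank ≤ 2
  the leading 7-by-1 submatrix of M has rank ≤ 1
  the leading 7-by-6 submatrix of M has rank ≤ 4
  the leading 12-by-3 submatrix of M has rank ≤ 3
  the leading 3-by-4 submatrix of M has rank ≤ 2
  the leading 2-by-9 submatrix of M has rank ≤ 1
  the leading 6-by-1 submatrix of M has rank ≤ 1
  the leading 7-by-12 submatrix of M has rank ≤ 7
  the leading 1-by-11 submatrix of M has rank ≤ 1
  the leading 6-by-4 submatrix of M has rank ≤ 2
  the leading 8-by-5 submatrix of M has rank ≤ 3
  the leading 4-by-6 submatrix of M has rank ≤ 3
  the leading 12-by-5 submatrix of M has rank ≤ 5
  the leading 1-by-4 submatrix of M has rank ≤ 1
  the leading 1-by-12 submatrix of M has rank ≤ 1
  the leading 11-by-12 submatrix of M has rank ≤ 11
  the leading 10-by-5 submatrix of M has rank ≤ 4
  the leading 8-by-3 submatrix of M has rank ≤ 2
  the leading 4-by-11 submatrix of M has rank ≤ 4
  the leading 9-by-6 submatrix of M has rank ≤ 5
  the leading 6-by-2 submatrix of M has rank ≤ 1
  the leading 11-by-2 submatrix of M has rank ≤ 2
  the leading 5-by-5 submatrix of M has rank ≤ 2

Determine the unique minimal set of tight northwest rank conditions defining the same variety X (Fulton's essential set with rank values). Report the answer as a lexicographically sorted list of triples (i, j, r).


Computing R[i][j] = min implied NW-rank bound (n=12, 38 conditions):

  i=1: 1  1  1  1  1  1  1  1  1  1  1  1
  i=2: 1  1  1  1  1  1  1  1  1  2  2  2
  i=3: 1  1  1  2  2  2  2  2  2  3  3  3
  i=4: 1  1  1  2  2  2  2  2  2  3  3  4
  i=5: 1  1  1  2  2  2  2  2  2  3  4  5
  i=6: 1  1  1  2  2  3  3  3  3  4  5  6
  i=7: 1  2  2  3  3  4  4  4  4  5  6  7
  i=8: 1  2  2  3  3  4  5  5  5  6  7  8
  i=9: 1  2  3  4  4  5  6  6  6  7  8  9
  i=10: 1  2  3  4  4  5  6  6  7  8  9  10
  i=11: 1  2  3  4  5  6  7  7  8  9  10  11
  i=12: 1  2  3  4  5  6  7  8  9  10  11  12

so w = (1, 10, 4, 12, 11, 6, 2, 7, 3, 9, 5, 8).

9 SE-corners of the 32-cell Rothe diagram give Ess(w):

[(2, 9, 1), (4, 11, 3), (5, 9, 2), (6, 3, 1), (6, 5, 2), (8, 3, 2), (8, 5, 3), (10, 5, 4), (10, 8, 6)]


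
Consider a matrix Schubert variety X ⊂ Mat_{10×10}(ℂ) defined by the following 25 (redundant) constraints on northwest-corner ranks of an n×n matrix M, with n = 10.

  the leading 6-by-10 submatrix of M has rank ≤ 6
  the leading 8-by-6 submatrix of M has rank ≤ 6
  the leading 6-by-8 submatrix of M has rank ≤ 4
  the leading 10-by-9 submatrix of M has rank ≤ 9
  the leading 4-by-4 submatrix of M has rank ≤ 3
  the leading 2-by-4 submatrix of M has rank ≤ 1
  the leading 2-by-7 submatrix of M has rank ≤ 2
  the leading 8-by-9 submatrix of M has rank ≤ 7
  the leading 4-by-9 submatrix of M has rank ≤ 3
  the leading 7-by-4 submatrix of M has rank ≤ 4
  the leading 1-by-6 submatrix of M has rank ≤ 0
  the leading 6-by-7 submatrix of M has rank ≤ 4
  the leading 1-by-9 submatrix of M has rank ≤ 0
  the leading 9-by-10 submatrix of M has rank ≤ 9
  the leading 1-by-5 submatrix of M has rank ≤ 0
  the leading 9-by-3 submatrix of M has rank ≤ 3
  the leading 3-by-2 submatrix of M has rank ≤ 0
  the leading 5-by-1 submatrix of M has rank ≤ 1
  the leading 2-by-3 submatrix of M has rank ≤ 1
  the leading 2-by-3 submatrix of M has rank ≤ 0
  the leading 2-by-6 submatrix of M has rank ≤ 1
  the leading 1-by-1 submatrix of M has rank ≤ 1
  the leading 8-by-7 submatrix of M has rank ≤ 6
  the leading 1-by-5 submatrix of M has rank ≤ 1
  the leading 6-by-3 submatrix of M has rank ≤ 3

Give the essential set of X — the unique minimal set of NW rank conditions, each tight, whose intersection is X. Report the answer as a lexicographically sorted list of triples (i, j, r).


Reconstructing r_w from the 25 given conditions:

  i=1: 0 0 0 0 0 0 0 0 0 1
  i=2: 0 0 0 1 1 1 1 1 1 2
  i=3: 0 0 1 2 2 2 2 2 2 3
  i=4: 1 1 2 3 3 3 3 3 3 4
  i=5: 1 2 3 4 4 4 4 4 4 5
  i=6: 1 2 3 4 4 4 4 4 5 6
  i=7: 1 2 3 4 5 5 5 5 6 7
  i=8: 1 2 3 4 5 6 6 6 7 8
  i=9: 1 2 3 4 5 6 7 7 8 9
  i=10: 1 2 3 4 5 6 7 8 9 10

reading off 1-entries of Δ²R: w = (10, 4, 3, 1, 2, 9, 5, 6, 7, 8).

Fulton essential set (4 of the 18 Rothe cells):

[(1, 9, 0), (2, 3, 0), (3, 2, 0), (6, 8, 4)]


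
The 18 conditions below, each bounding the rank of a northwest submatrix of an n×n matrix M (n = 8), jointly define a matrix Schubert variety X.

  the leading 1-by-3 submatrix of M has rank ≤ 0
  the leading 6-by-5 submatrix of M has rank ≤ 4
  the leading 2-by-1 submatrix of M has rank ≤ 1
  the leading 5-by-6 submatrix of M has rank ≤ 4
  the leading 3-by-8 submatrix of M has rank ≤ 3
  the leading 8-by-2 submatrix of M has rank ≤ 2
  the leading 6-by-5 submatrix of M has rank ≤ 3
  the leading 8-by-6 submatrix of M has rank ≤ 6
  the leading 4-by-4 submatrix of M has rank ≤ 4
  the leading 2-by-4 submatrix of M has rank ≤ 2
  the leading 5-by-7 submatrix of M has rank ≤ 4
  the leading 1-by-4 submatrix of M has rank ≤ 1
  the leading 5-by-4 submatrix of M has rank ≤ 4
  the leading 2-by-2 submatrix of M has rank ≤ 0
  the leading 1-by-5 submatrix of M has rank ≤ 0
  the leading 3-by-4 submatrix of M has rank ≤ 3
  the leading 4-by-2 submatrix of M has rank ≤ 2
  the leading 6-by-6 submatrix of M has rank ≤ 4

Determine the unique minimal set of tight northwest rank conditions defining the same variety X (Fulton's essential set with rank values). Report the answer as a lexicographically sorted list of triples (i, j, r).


The tightest implied rank at each (i,j), from the 18 conditions:

  row 1: 0  0  0  0  0  1  1  1
  row 2: 0  0  1  1  1  2  2  2
  row 3: 1  1  2  2  2  3  3  3
  row 4: 1  2  3  3  3  4  4  4
  row 5: 1  2  3  3  3  4  4  5
  row 6: 1  2  3  3  3  4  5  6
  row 7: 1  2  3  4  4  5  6  7
  row 8: 1  2  3  4  5  6  7  8

hence w(1..8) = (6, 3, 1, 2, 8, 7, 4, 5).

Fulton essential set (4 of the 12 Rothe cells):

[(1, 5, 0), (2, 2, 0), (5, 7, 4), (6, 5, 3)]


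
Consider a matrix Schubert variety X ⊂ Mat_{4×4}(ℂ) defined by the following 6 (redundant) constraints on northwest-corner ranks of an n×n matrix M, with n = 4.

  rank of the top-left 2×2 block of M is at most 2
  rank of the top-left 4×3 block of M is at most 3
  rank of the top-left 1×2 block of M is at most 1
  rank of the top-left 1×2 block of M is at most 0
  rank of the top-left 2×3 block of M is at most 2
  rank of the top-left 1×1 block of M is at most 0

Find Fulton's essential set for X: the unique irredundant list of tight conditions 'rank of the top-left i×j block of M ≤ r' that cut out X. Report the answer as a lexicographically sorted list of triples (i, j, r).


Rank table r_w(4×4) implied by the 6 constraints:

  0 0 1 1
  1 1 2 2
  1 2 3 3
  1 2 3 4

the unique w with this rank table is (3, 1, 2, 4).

Rothe diagram D(w) (2 cells), 1 SE-corner (essential condition):

[(1, 2, 0)]


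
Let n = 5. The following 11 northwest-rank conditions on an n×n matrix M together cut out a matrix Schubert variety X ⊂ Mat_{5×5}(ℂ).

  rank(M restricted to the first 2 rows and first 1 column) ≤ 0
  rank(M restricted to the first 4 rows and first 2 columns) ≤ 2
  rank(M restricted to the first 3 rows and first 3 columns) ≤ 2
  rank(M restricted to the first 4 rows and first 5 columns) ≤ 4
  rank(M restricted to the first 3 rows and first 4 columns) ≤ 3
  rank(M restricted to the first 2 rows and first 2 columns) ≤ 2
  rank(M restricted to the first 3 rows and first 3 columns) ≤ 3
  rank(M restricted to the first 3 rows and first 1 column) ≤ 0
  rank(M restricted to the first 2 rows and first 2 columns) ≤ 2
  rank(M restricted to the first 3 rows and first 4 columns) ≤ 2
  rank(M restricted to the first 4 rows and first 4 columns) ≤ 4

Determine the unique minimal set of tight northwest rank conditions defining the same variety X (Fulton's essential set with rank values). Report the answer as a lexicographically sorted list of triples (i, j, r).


Propagating the 11 rank bounds to every northwest block:

  R[1]: 0, 1, 1, 1, 1
  R[2]: 0, 1, 2, 2, 2
  R[3]: 0, 1, 2, 2, 3
  R[4]: 1, 2, 3, 3, 4
  R[5]: 1, 2, 3, 4, 5

the unique w with this rank table is (2, 3, 5, 1, 4).

Rothe diagram D(w) (4 cells), 2 SE-corners (essential conditions):

[(3, 1, 0), (3, 4, 2)]


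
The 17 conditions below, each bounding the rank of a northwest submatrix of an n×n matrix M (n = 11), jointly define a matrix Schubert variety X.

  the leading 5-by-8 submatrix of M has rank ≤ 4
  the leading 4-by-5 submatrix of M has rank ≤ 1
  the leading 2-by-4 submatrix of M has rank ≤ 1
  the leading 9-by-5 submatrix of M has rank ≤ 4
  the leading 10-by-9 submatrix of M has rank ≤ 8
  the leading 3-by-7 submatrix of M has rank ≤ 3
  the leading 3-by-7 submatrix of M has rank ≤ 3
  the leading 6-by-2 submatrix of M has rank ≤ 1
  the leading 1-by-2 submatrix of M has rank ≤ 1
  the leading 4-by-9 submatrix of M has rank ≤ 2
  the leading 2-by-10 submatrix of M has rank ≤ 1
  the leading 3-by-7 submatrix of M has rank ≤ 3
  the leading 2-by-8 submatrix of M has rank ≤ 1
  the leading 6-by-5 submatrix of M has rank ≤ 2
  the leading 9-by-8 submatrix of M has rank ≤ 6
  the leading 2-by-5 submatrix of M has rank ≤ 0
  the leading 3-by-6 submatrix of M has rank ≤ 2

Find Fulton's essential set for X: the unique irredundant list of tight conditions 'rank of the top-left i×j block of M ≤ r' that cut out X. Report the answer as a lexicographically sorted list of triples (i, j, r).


Computing R[i][j] = min implied NW-rank bound (n=11, 17 conditions):

  0  0  0  0  0  1  1  1  1  1  1
  0  0  0  0  0  1  1  1  1  1  2
  1  1  1  1  1  2  2  2  2  2  3
  1  1  1  1  1  2  2  2  2  3  4
  1  1  2  2  2  3  3  3  3  4  5
  1  1  2  2  2  3  4  4  4  5  6
  1  2  3  3  3  4  5  5  5  6  7
  1  2  3  4  4  5  6  6  6  7  8
  1  2  3  4  4  5  6  6  7  8  9
  1  2  3  4  5  6  7  7  8  9  10
  1  2  3  4  5  6  7  8  9  10  11

second differences of R give the permutation w = (6, 11, 1, 10, 3, 7, 2, 4, 9, 5, 8).

Rothe diagram D(w) (27 cells), 8 SE-corners (essential conditions):

[(2, 5, 0), (2, 10, 1), (4, 5, 1), (4, 9, 2), (6, 2, 1), (6, 5, 2), (9, 5, 4), (9, 8, 6)]


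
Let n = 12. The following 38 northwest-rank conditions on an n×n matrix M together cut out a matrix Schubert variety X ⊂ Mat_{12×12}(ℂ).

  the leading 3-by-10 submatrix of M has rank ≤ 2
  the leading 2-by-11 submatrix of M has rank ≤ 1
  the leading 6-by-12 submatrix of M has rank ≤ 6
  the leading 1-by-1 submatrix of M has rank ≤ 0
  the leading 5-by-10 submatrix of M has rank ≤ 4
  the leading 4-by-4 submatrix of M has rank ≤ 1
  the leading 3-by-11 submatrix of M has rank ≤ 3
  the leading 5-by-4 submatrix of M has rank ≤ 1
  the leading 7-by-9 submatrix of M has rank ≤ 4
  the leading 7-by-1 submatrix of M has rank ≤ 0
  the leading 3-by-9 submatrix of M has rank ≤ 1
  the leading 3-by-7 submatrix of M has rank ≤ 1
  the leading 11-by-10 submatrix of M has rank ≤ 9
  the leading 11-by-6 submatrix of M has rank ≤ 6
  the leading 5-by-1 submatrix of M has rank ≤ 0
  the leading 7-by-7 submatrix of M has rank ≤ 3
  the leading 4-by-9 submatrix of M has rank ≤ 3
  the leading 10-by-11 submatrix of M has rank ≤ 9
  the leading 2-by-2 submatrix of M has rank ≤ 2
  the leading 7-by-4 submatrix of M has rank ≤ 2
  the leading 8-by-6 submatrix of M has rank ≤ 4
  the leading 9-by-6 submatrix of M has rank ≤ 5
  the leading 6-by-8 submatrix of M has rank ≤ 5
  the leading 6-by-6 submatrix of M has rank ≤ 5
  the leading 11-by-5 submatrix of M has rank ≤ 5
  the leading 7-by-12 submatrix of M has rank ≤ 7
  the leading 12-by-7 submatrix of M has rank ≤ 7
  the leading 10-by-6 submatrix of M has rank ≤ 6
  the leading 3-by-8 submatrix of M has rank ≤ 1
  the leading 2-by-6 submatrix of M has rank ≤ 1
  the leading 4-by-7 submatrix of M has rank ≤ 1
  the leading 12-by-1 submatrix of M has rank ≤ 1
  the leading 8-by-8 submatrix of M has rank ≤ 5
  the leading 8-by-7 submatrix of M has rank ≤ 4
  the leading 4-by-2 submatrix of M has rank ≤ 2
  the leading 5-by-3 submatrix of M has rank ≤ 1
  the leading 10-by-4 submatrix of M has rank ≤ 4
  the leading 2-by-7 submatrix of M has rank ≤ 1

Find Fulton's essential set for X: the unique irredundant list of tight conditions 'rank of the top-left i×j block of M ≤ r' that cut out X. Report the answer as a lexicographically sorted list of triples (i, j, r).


Propagating the 38 rank bounds to every northwest block:

  i=1: 0  1  1  1  1  1  1  1  1  1  1  1
  i=2: 0  1  1  1  1  1  1  1  1  1  1  2
  i=3: 0  1  1  1  1  1  1  1  1  2  2  3
  i=4: 0  1  1  1  1  1  1  2  2  3  3  4
  i=5: 0  1  1  1  2  2  2  3  3  4  4  5
  i=6: 0  1  2  2  3  3  3  4  4  5  5  6
  i=7: 0  1  2  2  3  3  3  4  4  5  6  7
  i=8: 1  2  3  3  4  4  4  5  5  6  7  8
  i=9: 1  2  3  4  5  5  5  6  6  7  8  9
  i=10: 1  2  3  4  5  6  6  7  7  8  9  10
  i=11: 1  2  3  4  5  6  7  8  8  9  10  11
  i=12: 1  2  3  4  5  6  7  8  9  10  11  12

so w = (2, 12, 10, 8, 5, 3, 11, 1, 4, 6, 7, 9).

Rothe diagram D(w) (34 cells), 8 SE-corners (essential conditions):

[(2, 11, 1), (3, 9, 1), (4, 7, 1), (5, 4, 1), (7, 1, 0), (7, 4, 2), (7, 7, 3), (7, 9, 4)]


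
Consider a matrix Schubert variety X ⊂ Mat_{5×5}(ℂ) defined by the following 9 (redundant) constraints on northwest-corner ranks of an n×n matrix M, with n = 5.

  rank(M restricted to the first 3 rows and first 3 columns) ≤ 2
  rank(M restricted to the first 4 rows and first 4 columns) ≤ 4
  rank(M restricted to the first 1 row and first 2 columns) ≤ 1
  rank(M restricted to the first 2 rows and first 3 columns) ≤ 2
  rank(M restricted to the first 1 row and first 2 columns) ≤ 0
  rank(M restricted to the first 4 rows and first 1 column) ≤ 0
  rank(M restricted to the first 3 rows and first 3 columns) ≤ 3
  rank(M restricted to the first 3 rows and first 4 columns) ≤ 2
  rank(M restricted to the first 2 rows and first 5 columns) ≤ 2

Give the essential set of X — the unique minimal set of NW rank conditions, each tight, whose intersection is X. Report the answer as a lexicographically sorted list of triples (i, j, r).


Rank table r_w(5×5) implied by the 9 constraints:

  0, 0, 1, 1, 1
  0, 1, 2, 2, 2
  0, 1, 2, 2, 3
  0, 1, 2, 3, 4
  1, 2, 3, 4, 5

second differences of R give the permutation w = (3, 2, 5, 4, 1).

Rothe diagram D(w) (6 cells), 3 SE-corners (essential conditions):

[(1, 2, 0), (3, 4, 2), (4, 1, 0)]


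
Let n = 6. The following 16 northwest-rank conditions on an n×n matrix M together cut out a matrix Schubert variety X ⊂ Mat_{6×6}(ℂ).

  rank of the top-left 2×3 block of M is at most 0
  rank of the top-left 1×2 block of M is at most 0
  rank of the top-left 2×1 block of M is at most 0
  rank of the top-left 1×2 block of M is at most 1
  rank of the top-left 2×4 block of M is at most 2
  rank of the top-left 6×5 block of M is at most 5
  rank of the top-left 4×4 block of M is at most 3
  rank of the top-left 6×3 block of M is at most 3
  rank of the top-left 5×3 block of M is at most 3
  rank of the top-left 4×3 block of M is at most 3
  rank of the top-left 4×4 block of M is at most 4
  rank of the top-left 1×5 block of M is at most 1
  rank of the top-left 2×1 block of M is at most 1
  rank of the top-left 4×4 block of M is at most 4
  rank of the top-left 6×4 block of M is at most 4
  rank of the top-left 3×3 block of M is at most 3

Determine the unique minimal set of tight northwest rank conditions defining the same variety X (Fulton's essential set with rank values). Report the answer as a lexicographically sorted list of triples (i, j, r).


Rank table r_w(6×6) implied by the 16 constraints:

  R[1]: 0 0 0 1 1 1
  R[2]: 0 0 0 1 2 2
  R[3]: 1 1 1 2 3 3
  R[4]: 1 2 2 3 4 4
  R[5]: 1 2 3 4 5 5
  R[6]: 1 2 3 4 5 6

the unique w with this rank table is (4, 5, 1, 2, 3, 6).

1 SE-corner of the 6-cell Rothe diagram gives Ess(w):

[(2, 3, 0)]


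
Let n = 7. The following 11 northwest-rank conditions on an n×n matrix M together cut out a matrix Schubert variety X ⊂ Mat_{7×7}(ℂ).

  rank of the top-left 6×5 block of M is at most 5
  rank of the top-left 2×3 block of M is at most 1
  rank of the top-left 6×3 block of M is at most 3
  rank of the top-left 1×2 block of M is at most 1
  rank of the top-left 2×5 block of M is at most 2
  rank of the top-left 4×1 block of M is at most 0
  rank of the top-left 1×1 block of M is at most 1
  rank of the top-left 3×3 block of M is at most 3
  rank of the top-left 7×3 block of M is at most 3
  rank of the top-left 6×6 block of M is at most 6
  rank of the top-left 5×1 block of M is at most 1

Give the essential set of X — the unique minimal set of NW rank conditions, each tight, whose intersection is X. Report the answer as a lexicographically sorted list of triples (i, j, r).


Computing R[i][j] = min implied NW-rank bound (n=7, 11 conditions):

  0 1 1 1 1 1 1
  0 1 1 2 2 2 2
  0 1 2 3 3 3 3
  0 1 2 3 4 4 4
  1 2 3 4 5 5 5
  1 2 3 4 5 6 6
  1 2 3 4 5 6 7

the unique w with this rank table is (2, 4, 3, 5, 1, 6, 7).

ℓ(w)=5; the 2 essential cells (i,j,r):

[(2, 3, 1), (4, 1, 0)]


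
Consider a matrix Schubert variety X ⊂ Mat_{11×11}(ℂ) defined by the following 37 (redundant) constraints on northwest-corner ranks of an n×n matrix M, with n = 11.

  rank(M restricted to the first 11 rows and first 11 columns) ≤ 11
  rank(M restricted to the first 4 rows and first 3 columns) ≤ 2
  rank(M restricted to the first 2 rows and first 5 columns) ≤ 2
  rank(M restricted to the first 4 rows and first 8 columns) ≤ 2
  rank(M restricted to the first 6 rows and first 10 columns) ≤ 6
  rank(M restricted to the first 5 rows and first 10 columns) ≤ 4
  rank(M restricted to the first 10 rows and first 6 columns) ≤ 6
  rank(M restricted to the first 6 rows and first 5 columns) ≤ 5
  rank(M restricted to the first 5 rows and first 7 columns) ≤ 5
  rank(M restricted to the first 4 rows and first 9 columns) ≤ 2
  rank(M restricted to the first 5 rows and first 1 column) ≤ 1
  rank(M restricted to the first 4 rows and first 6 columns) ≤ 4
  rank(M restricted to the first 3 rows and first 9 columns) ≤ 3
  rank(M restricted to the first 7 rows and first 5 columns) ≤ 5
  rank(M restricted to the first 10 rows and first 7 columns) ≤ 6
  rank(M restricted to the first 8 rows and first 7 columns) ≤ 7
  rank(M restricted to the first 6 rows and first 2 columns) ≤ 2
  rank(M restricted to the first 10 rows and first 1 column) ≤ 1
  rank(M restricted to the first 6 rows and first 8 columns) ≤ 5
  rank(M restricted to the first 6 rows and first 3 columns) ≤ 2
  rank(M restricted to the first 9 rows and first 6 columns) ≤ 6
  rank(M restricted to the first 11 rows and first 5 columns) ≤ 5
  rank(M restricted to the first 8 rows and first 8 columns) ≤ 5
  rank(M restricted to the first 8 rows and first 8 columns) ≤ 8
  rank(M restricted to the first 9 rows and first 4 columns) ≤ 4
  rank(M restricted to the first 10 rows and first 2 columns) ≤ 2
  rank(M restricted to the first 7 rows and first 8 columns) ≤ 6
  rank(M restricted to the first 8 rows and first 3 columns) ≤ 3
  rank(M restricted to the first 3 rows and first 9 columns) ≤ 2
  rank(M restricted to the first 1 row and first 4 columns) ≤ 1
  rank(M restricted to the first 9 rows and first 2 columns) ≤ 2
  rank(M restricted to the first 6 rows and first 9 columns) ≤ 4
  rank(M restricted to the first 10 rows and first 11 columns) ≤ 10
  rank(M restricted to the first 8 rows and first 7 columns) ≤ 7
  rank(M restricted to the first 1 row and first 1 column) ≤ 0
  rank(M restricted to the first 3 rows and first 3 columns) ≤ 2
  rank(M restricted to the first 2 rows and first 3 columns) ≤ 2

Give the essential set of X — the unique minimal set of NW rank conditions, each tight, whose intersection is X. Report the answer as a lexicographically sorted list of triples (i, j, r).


Rank table r_w(11×11) implied by the 37 constraints:

  R[1]: 0 | 1 | 1 | 1 | 1 | 1 | 1 | 1 | 1 | 1 | 1
  R[2]: 1 | 2 | 2 | 2 | 2 | 2 | 2 | 2 | 2 | 2 | 2
  R[3]: 1 | 2 | 2 | 2 | 2 | 2 | 2 | 2 | 2 | 3 | 3
  R[4]: 1 | 2 | 2 | 2 | 2 | 2 | 2 | 2 | 2 | 3 | 4
  R[5]: 1 | 2 | 2 | 3 | 3 | 3 | 3 | 3 | 3 | 4 | 5
  R[6]: 1 | 2 | 2 | 3 | 4 | 4 | 4 | 4 | 4 | 5 | 6
  R[7]: 1 | 2 | 3 | 4 | 5 | 5 | 5 | 5 | 5 | 6 | 7
  R[8]: 1 | 2 | 3 | 4 | 5 | 5 | 5 | 5 | 6 | 7 | 8
  R[9]: 1 | 2 | 3 | 4 | 5 | 6 | 6 | 6 | 7 | 8 | 9
  R[10]: 1 | 2 | 3 | 4 | 5 | 6 | 6 | 7 | 8 | 9 | 10
  R[11]: 1 | 2 | 3 | 4 | 5 | 6 | 7 | 8 | 9 | 10 | 11

giving w = (2, 1, 10, 11, 4, 5, 3, 9, 6, 8, 7) via Δ²R.

Fulton essential set (5 of the 21 Rothe cells):

[(1, 1, 0), (4, 9, 2), (6, 3, 2), (8, 8, 5), (10, 7, 6)]


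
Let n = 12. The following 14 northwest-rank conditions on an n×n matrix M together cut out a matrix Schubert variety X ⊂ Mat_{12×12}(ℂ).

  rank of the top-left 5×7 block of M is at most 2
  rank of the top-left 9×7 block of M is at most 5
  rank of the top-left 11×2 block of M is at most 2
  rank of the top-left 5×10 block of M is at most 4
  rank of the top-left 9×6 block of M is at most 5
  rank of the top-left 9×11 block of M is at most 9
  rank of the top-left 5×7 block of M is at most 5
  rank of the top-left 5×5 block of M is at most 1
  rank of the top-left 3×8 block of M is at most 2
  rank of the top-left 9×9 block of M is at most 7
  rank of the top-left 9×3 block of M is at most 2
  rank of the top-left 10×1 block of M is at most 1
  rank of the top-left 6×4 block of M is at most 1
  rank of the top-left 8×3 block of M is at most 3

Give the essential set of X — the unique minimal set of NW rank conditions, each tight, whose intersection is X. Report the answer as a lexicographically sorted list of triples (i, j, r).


Recovering R(i,j) via the rank-extension bound from the 14 conditions:

  i=1: 1, 1, 1, 1, 1, 1, 1, 1, 1, 1, 1, 1
  i=2: 1, 1, 1, 1, 1, 2, 2, 2, 2, 2, 2, 2
  i=3: 1, 1, 1, 1, 1, 2, 2, 2, 3, 3, 3, 3
  i=4: 1, 1, 1, 1, 1, 2, 2, 3, 4, 4, 4, 4
  i=5: 1, 1, 1, 1, 1, 2, 2, 3, 4, 4, 5, 5
  i=6: 1, 1, 1, 1, 2, 3, 3, 4, 5, 5, 6, 6
  i=7: 1, 2, 2, 2, 3, 4, 4, 5, 6, 6, 7, 7
  i=8: 1, 2, 2, 3, 4, 5, 5, 6, 7, 7, 8, 8
  i=9: 1, 2, 2, 3, 4, 5, 5, 6, 7, 8, 9, 9
  i=10: 1, 2, 3, 4, 5, 6, 6, 7, 8, 9, 10, 10
  i=11: 1, 2, 3, 4, 5, 6, 7, 8, 9, 10, 11, 11
  i=12: 1, 2, 3, 4, 5, 6, 7, 8, 9, 10, 11, 12

hence w(1..12) = (1, 6, 9, 8, 11, 5, 2, 4, 10, 3, 7, 12).

7 SE-corners of the 27-cell Rothe diagram give Ess(w):

[(3, 8, 2), (5, 5, 1), (5, 7, 2), (5, 10, 4), (6, 4, 1), (9, 3, 2), (9, 7, 5)]


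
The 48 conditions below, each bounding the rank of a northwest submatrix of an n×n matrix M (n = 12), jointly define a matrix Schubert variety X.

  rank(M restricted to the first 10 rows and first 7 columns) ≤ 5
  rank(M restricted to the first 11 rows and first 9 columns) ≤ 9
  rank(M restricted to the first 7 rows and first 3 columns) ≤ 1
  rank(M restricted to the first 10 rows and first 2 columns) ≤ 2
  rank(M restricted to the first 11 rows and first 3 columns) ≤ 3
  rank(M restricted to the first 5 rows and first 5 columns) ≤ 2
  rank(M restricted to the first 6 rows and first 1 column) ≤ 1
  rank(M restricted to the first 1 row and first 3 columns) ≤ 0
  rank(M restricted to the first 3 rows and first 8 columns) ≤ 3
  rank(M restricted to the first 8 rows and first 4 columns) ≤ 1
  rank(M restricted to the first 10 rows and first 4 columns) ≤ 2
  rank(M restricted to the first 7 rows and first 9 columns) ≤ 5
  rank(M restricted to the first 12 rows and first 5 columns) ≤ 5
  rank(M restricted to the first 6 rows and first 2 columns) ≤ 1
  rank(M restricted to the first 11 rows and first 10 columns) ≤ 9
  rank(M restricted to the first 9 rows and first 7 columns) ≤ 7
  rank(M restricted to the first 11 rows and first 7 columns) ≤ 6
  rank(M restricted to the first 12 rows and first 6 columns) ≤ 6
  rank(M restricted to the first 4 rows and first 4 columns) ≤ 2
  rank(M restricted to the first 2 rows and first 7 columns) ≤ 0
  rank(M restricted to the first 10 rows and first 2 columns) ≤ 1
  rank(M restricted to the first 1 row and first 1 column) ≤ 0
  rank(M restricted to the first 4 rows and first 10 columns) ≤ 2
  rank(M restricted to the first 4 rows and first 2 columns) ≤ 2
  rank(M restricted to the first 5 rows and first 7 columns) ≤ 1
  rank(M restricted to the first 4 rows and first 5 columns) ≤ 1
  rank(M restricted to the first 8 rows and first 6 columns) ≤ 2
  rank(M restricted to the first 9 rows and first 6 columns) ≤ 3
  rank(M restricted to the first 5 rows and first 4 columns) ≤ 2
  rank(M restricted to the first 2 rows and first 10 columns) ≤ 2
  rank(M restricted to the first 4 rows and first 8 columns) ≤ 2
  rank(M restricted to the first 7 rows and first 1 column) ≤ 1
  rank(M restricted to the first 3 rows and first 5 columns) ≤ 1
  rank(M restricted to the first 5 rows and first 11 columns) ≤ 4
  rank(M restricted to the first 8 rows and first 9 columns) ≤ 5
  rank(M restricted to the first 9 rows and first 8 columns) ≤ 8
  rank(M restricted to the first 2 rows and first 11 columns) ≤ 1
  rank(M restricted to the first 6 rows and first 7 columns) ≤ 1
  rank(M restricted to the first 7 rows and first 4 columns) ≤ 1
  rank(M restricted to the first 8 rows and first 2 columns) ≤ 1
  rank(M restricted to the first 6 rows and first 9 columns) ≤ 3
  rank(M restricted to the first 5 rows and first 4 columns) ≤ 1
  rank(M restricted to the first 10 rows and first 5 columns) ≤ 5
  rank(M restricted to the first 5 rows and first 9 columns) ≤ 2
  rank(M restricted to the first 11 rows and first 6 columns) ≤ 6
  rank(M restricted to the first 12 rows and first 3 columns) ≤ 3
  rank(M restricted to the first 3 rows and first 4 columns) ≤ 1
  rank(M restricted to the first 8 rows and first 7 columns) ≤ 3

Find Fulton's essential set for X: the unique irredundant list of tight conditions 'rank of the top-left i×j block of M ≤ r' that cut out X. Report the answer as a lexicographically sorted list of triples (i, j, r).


Computing R[i][j] = min implied NW-rank bound (n=12, 48 conditions):

  0 | 0 | 0 | 0 | 0 | 0 | 0 | 1 | 1 | 1 | 1 | 1
  0 | 0 | 0 | 0 | 0 | 0 | 0 | 1 | 1 | 1 | 1 | 2
  1 | 1 | 1 | 1 | 1 | 1 | 1 | 2 | 2 | 2 | 2 | 3
  1 | 1 | 1 | 1 | 1 | 1 | 1 | 2 | 2 | 2 | 3 | 4
  1 | 1 | 1 | 1 | 1 | 1 | 1 | 2 | 2 | 3 | 4 | 5
  1 | 1 | 1 | 1 | 1 | 1 | 1 | 2 | 3 | 4 | 5 | 6
  1 | 1 | 1 | 1 | 2 | 2 | 2 | 3 | 4 | 5 | 6 | 7
  1 | 1 | 1 | 1 | 2 | 2 | 3 | 4 | 5 | 6 | 7 | 8
  1 | 1 | 2 | 2 | 3 | 3 | 4 | 5 | 6 | 7 | 8 | 9
  1 | 1 | 2 | 2 | 3 | 4 | 5 | 6 | 7 | 8 | 9 | 10
  1 | 2 | 3 | 3 | 4 | 5 | 6 | 7 | 8 | 9 | 10 | 11
  1 | 2 | 3 | 4 | 5 | 6 | 7 | 8 | 9 | 10 | 11 | 12

hence w(1..12) = (8, 12, 1, 11, 10, 9, 5, 7, 3, 6, 2, 4).

9 SE-corners of the 48-cell Rothe diagram give Ess(w):

[(2, 7, 0), (2, 11, 1), (4, 10, 2), (5, 9, 2), (6, 7, 1), (8, 4, 1), (8, 6, 2), (10, 2, 1), (10, 4, 2)]


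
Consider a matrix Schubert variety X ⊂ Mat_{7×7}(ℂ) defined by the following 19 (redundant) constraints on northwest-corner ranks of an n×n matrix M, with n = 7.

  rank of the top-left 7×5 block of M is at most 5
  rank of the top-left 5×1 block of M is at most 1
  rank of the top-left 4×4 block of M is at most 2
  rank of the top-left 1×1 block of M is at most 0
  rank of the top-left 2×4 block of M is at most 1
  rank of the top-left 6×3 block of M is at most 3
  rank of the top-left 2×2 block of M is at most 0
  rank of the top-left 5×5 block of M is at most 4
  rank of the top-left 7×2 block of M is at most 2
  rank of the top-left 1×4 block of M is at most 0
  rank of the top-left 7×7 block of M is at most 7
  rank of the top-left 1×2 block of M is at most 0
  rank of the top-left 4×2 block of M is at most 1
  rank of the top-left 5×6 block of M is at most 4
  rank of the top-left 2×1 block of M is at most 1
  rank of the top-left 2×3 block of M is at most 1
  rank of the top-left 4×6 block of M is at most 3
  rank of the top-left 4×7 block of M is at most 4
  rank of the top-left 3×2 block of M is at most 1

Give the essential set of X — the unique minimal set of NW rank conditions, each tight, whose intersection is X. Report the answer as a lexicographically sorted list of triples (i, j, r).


Rank table r_w(7×7) implied by the 19 constraints:

  i=1: 0 0 0 0 1 1 1
  i=2: 0 0 1 1 2 2 2
  i=3: 1 1 2 2 3 3 3
  i=4: 1 1 2 2 3 3 4
  i=5: 1 2 3 3 4 4 5
  i=6: 1 2 3 4 5 5 6
  i=7: 1 2 3 4 5 6 7

second differences of R give the permutation w = (5, 3, 1, 7, 2, 4, 6).

ℓ(w)=9; the 5 essential cells (i,j,r):

[(1, 4, 0), (2, 2, 0), (4, 2, 1), (4, 4, 2), (4, 6, 3)]


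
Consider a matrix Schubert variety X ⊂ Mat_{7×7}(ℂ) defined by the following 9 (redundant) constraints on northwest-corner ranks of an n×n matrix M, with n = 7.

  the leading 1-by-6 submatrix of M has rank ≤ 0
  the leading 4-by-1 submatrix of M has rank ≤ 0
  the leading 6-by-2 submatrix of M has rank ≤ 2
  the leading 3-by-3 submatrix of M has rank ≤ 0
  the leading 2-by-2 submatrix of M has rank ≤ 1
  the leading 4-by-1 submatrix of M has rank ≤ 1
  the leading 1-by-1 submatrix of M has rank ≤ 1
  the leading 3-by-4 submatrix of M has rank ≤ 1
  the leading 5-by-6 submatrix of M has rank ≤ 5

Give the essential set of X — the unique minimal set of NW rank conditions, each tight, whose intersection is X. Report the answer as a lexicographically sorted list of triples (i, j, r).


Reconstructing r_w from the 9 given conditions:

  R[1]: 0 | 0 | 0 | 0 | 0 | 0 | 1
  R[2]: 0 | 0 | 0 | 1 | 1 | 1 | 2
  R[3]: 0 | 0 | 0 | 1 | 2 | 2 | 3
  R[4]: 0 | 1 | 1 | 2 | 3 | 3 | 4
  R[5]: 1 | 2 | 2 | 3 | 4 | 4 | 5
  R[6]: 1 | 2 | 3 | 4 | 5 | 5 | 6
  R[7]: 1 | 2 | 3 | 4 | 5 | 6 | 7

second differences of R give the permutation w = (7, 4, 5, 2, 1, 3, 6).

Fulton essential set (3 of the 13 Rothe cells):

[(1, 6, 0), (3, 3, 0), (4, 1, 0)]


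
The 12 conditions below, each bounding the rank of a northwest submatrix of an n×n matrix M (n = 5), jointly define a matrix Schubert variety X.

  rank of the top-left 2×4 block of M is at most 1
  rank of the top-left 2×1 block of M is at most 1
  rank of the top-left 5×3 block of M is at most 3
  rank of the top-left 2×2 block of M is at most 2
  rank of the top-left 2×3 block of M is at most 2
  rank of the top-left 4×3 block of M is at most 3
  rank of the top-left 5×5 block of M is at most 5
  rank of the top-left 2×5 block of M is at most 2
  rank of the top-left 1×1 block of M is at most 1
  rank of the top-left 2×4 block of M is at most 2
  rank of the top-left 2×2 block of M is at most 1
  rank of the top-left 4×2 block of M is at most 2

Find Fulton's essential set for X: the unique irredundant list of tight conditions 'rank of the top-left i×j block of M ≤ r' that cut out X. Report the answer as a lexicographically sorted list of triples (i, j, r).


Propagating the 12 rank bounds to every northwest block:

  1 1 1 1 1
  1 1 1 1 2
  1 2 2 2 3
  1 2 3 3 4
  1 2 3 4 5

the unique w with this rank table is (1, 5, 2, 3, 4).

Rothe diagram D(w) (3 cells), 1 SE-corner (essential condition):

[(2, 4, 1)]
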